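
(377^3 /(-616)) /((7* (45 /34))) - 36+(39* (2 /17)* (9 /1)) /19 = -295282278323 /31337460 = -9422.66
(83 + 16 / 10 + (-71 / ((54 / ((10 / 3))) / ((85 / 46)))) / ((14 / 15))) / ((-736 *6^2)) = -6600749 / 2303562240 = -0.00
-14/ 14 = -1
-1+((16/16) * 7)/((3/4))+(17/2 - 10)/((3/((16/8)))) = 22/3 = 7.33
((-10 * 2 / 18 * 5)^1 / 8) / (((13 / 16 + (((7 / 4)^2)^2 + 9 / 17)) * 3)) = -0.02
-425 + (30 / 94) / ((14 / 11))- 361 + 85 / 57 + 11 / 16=-235108765 / 300048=-783.57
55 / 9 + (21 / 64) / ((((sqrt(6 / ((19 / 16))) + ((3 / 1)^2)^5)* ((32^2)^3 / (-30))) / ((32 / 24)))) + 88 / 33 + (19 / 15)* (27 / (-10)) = 35* sqrt(114) / 47422812337857363968 + 228672801093139373847071 / 42680531104071627571200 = 5.36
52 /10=26 /5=5.20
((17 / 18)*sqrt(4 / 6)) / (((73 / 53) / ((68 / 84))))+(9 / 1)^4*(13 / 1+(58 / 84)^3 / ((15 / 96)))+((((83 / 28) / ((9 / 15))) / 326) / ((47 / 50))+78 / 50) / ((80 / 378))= 15317*sqrt(6) / 82782+1041873782541957 / 10510892000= 99123.70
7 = 7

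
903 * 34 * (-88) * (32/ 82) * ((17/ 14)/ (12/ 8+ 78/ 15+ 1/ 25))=-2624582400/ 13817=-189953.13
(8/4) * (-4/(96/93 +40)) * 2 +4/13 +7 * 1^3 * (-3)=-43577/2067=-21.08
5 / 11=0.45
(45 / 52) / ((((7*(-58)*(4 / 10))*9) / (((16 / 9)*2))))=-50 / 23751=-0.00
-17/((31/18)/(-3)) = 918/31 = 29.61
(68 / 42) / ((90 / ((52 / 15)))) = 884 / 14175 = 0.06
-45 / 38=-1.18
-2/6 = -1/3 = -0.33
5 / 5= 1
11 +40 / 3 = 73 / 3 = 24.33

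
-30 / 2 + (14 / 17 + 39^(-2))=-366544 / 25857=-14.18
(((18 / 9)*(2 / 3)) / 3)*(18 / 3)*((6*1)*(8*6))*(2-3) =-768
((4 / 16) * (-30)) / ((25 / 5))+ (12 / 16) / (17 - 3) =-81 / 56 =-1.45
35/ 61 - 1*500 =-30465/ 61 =-499.43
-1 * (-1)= 1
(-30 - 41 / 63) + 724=43681 / 63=693.35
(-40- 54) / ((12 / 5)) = -235 / 6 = -39.17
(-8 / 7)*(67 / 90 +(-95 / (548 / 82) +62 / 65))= 8025424 / 561015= 14.31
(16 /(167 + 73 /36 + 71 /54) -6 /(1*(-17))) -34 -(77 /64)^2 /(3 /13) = -153052438577 /3843059712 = -39.83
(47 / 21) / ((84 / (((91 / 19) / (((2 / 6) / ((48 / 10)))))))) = 1222 / 665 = 1.84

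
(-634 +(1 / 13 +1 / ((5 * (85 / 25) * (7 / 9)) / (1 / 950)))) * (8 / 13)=-3726579732 / 9552725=-390.11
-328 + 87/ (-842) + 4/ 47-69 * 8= -34825841/ 39574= -880.02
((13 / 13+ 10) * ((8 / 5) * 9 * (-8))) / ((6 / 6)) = -6336 / 5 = -1267.20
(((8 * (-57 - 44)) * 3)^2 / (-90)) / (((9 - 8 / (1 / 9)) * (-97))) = -326432 / 30555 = -10.68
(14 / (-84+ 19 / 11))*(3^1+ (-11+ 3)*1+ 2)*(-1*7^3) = -158466 / 905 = -175.10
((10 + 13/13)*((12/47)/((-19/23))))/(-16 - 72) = 69/1786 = 0.04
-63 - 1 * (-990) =927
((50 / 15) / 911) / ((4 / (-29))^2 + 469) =0.00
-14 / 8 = -7 / 4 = -1.75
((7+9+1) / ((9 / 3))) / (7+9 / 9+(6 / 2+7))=17 / 54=0.31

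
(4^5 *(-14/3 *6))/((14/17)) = -34816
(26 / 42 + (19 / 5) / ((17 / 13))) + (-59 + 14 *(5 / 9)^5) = -1923038459 / 35134155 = -54.73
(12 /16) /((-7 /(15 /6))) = -15 /56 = -0.27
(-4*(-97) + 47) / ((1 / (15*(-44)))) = -287100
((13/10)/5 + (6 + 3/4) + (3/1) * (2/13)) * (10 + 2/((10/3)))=514789/6500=79.20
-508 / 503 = -1.01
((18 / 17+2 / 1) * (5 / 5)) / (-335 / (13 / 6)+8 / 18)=-3042 / 153323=-0.02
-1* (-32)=32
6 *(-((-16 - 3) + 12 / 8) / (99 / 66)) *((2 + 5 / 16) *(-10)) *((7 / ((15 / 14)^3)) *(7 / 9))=-8706026 / 1215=-7165.45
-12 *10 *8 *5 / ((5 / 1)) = -960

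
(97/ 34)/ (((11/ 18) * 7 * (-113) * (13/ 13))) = -873/ 147917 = -0.01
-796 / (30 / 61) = -24278 / 15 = -1618.53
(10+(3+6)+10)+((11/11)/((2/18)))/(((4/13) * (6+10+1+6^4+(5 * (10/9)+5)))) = 1382845/47648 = 29.02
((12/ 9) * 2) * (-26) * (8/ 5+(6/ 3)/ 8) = -1924/ 15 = -128.27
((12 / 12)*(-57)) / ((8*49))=-0.15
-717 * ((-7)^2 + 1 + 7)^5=-431413204869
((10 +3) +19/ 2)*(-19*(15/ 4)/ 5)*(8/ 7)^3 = -478.60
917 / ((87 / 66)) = 20174 / 29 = 695.66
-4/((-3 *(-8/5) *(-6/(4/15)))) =1/27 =0.04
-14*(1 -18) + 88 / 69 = 16510 / 69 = 239.28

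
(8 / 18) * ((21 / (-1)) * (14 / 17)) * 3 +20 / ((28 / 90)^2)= 152917 / 833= 183.57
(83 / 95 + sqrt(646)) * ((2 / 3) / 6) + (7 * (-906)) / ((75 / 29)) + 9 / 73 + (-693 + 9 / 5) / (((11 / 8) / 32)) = -63638151748 / 3432825 + sqrt(646) / 9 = -18535.30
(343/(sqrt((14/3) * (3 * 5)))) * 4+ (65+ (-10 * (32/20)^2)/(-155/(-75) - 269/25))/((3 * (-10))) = -2215/978+ 98 * sqrt(70)/5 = 161.72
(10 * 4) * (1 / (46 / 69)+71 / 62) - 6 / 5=16214 / 155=104.61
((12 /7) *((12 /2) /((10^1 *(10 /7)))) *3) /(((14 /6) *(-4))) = -81 /350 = -0.23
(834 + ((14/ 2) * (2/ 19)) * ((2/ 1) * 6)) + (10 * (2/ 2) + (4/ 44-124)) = 152347/ 209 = 728.93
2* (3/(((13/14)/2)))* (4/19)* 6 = 4032/247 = 16.32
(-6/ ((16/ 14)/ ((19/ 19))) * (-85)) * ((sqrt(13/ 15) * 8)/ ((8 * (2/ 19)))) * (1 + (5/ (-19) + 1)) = 3927 * sqrt(195)/ 8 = 6854.70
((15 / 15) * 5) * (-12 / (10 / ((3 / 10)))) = -1.80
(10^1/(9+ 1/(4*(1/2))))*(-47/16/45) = -47/684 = -0.07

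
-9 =-9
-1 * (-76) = 76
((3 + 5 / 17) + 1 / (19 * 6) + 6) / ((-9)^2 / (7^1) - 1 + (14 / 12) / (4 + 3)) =11473 / 13243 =0.87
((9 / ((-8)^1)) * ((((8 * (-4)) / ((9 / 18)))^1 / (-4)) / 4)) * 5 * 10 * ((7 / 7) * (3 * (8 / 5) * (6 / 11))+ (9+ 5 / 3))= -32880 / 11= -2989.09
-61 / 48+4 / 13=-601 / 624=-0.96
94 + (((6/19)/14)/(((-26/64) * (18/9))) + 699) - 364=741693/1729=428.97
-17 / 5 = -3.40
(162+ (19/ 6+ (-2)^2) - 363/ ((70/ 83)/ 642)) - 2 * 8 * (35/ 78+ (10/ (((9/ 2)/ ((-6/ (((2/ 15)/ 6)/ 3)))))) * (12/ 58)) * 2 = -6973661011/ 26390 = -264253.92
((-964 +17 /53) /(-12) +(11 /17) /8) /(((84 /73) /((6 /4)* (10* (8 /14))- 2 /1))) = 972868007 /2119152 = 459.08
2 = 2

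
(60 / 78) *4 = 40 / 13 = 3.08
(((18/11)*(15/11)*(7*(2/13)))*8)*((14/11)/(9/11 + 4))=423360/83369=5.08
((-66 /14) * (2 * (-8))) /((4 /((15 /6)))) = 330 /7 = 47.14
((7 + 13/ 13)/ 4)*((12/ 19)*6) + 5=239/ 19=12.58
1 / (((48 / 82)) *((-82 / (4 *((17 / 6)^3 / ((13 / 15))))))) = -24565 / 11232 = -2.19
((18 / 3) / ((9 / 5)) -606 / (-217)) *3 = 3988 / 217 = 18.38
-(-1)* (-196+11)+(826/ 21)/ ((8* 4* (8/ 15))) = -182.70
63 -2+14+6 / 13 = 981 / 13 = 75.46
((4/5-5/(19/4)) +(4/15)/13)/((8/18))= -129/247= -0.52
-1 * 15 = -15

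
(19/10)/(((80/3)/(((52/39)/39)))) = 19/7800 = 0.00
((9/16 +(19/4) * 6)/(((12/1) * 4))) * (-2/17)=-155/2176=-0.07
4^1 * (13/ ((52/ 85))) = 85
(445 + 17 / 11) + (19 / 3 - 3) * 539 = 74026 / 33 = 2243.21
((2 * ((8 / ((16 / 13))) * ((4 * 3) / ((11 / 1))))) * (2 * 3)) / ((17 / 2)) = 1872 / 187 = 10.01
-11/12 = -0.92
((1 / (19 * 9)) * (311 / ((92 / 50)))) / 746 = 7775 / 5868036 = 0.00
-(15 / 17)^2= -225 / 289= -0.78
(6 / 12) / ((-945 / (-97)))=97 / 1890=0.05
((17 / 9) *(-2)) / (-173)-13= -20207 / 1557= -12.98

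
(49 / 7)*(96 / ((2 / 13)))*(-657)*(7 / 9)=-2232048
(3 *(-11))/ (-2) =33/ 2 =16.50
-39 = -39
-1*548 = -548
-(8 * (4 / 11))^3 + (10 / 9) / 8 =-1172993 / 47916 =-24.48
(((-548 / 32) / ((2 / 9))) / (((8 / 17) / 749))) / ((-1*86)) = 15699789 / 11008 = 1426.22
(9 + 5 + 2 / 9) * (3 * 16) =2048 / 3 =682.67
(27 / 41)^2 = 729 / 1681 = 0.43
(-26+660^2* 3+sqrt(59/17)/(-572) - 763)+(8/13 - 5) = 16978086/13 - sqrt(1003)/9724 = 1306006.61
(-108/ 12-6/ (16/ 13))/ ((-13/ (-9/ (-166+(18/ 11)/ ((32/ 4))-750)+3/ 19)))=14253399/ 79622920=0.18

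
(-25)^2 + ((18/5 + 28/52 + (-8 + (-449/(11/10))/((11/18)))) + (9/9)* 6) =-320856/7865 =-40.80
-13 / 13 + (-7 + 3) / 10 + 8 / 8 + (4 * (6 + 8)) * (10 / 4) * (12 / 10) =838 / 5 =167.60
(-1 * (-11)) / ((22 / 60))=30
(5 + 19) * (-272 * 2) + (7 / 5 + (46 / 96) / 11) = -13054.56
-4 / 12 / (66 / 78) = -13 / 33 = -0.39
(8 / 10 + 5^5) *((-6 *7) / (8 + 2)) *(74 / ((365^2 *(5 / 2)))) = -48574932 / 16653125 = -2.92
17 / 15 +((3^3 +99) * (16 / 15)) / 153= 171 / 85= 2.01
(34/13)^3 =39304/2197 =17.89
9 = 9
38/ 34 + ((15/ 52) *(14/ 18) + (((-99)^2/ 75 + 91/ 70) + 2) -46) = 5922049/ 66300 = 89.32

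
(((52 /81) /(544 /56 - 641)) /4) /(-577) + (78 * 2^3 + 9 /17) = 624.53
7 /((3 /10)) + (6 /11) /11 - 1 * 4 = 7036 /363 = 19.38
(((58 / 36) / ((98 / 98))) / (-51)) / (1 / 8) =-116 / 459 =-0.25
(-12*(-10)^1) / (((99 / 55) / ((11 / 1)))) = 2200 / 3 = 733.33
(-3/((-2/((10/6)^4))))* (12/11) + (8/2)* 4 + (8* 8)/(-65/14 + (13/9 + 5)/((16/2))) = 1143806/95733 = 11.95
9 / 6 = 3 / 2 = 1.50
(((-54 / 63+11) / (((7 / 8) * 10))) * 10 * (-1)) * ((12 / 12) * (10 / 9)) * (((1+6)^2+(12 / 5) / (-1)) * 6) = -529376 / 147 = -3601.20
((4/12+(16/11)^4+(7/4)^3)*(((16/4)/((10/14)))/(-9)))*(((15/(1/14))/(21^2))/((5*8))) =-5717105/75898944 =-0.08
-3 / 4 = -0.75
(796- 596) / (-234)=-100 / 117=-0.85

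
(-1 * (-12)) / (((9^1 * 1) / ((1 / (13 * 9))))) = 4 / 351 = 0.01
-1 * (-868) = 868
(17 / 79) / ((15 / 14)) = 238 / 1185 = 0.20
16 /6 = 8 /3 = 2.67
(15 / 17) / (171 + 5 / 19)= 285 / 55318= 0.01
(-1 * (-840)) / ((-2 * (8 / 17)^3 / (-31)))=15991815 / 128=124936.05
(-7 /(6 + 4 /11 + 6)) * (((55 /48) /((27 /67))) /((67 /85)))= -21175 /10368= -2.04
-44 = -44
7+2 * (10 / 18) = 8.11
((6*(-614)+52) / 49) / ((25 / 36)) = -106.74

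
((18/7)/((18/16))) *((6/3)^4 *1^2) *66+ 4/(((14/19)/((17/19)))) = 16930/7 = 2418.57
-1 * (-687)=687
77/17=4.53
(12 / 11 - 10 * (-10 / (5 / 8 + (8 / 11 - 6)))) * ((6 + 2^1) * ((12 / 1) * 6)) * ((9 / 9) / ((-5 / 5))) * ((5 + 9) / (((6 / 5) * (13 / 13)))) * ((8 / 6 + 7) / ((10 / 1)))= 514595200 / 4499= 114379.91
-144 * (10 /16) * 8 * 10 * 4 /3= -9600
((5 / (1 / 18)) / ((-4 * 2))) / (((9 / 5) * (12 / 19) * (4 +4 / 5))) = -2375 / 1152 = -2.06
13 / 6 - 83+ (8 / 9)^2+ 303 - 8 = 34823 / 162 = 214.96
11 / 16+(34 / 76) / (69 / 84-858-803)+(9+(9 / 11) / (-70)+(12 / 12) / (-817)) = 452653589539 / 46789197840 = 9.67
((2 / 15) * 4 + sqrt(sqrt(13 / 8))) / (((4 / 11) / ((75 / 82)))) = 55 / 41 + 825 * 26^(1 / 4) / 656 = 4.18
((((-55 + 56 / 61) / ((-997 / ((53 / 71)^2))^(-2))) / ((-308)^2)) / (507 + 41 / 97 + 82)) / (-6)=8083096456440137387 / 15663347176496475456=0.52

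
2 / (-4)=-0.50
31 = 31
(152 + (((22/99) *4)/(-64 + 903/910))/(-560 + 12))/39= 1535124716/393880617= 3.90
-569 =-569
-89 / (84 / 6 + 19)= -89 / 33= -2.70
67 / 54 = 1.24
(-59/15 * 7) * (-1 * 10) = 826/3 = 275.33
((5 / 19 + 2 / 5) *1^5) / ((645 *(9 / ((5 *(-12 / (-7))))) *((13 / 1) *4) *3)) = 1 / 159315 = 0.00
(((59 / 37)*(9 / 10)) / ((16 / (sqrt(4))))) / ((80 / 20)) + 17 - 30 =-153389 / 11840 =-12.96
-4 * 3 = -12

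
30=30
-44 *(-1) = 44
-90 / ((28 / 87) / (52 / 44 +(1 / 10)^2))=-1026513 / 3080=-333.28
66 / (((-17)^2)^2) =66 / 83521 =0.00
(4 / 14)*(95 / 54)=95 / 189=0.50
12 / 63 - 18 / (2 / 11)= -2075 / 21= -98.81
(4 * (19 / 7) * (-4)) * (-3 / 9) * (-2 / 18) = -304 / 189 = -1.61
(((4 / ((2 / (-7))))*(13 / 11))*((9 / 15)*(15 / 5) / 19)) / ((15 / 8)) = -4368 / 5225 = -0.84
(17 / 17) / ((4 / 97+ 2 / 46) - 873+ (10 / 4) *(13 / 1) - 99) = -4462 / 4191671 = -0.00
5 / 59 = 0.08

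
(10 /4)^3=125 /8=15.62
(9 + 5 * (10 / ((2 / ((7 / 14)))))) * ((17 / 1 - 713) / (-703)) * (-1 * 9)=-134676 / 703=-191.57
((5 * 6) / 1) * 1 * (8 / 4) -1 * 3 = 57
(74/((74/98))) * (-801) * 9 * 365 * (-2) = 515731860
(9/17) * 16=144/17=8.47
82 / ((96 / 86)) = 1763 / 24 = 73.46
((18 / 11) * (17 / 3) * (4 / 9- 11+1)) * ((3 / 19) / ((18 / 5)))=-7310 / 1881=-3.89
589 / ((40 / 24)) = 1767 / 5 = 353.40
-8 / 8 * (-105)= 105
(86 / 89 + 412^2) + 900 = 15187402 / 89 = 170644.97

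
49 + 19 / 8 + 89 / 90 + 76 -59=24971 / 360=69.36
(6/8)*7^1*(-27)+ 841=2797/4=699.25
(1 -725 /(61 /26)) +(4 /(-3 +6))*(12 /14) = -131035 /427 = -306.87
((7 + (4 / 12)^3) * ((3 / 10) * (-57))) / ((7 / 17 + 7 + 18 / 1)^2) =-104329 / 559872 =-0.19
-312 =-312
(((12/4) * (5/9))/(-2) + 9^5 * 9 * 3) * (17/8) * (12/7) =162620861/28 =5807887.89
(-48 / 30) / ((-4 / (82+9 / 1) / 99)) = 18018 / 5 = 3603.60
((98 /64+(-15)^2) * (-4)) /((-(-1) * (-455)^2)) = -7249 /1656200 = -0.00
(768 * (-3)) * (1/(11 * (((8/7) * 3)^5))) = -16807/38016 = -0.44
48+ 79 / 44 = 2191 / 44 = 49.80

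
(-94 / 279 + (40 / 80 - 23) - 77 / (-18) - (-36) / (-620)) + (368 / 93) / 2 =-2579 / 155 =-16.64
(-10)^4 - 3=9997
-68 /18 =-34 /9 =-3.78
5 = 5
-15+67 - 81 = -29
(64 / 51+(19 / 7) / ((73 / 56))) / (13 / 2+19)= 0.13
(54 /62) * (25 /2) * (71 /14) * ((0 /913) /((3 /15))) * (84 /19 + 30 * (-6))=0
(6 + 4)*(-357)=-3570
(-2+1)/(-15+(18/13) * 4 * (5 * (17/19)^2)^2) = -1694173/124925205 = -0.01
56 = 56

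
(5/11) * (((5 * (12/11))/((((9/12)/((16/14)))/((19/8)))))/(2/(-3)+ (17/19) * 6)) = 108300/56749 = 1.91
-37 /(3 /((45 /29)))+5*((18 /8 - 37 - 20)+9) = -28755 /116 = -247.89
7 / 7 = 1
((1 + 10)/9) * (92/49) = 1012/441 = 2.29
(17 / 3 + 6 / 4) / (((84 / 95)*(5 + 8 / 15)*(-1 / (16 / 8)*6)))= -20425 / 41832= -0.49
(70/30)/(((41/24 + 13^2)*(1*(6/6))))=56/4097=0.01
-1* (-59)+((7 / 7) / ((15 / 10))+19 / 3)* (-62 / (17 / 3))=-299 / 17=-17.59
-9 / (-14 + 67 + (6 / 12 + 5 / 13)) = -78 / 467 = -0.17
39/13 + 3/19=60/19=3.16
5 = 5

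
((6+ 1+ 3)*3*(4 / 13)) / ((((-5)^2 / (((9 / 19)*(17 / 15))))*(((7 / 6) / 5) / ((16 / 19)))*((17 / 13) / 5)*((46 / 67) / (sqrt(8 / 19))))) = 463104*sqrt(38) / 1104299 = 2.59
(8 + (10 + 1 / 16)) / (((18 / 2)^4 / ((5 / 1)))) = 1445 / 104976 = 0.01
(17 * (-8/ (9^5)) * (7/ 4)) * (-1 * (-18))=-476/ 6561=-0.07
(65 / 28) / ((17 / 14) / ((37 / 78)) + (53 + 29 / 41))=98605 / 2390004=0.04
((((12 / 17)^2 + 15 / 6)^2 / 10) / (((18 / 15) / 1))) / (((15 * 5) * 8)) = 0.00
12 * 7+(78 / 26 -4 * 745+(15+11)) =-2867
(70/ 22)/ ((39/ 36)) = 420/ 143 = 2.94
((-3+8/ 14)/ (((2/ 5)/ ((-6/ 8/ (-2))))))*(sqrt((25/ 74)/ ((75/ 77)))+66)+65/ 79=-661145/ 4424-85*sqrt(17094)/ 8288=-150.79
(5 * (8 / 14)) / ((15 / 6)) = 8 / 7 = 1.14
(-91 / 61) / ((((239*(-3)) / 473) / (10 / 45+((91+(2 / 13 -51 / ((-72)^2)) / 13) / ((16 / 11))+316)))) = 372.78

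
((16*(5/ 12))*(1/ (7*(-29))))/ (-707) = 20/ 430563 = 0.00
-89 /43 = -2.07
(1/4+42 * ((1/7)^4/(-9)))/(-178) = -1021/732648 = -0.00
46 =46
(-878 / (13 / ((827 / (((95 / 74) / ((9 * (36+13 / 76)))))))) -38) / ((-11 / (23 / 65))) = 7643952934733 / 16777475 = 455608.07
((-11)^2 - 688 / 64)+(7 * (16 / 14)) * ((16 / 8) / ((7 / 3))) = 3279 / 28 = 117.11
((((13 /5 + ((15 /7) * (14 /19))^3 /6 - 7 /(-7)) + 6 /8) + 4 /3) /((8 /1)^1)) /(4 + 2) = 0.13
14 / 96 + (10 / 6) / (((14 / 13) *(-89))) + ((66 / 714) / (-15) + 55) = 6672001 / 121040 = 55.12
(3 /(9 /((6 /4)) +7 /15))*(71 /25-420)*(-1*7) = 657027 /485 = 1354.69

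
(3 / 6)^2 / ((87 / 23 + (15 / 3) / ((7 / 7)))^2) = 529 / 163216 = 0.00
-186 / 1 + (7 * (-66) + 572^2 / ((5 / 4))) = 1305496 / 5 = 261099.20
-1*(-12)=12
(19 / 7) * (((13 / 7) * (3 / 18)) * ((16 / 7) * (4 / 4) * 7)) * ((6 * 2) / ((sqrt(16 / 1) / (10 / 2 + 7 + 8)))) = 39520 / 49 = 806.53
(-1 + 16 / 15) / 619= 1 / 9285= 0.00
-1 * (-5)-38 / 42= 86 / 21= 4.10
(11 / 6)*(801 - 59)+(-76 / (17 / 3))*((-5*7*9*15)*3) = 9765077 / 51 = 191472.10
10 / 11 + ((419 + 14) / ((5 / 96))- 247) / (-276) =-429863 / 15180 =-28.32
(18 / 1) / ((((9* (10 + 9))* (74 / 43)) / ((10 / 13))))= 430 / 9139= 0.05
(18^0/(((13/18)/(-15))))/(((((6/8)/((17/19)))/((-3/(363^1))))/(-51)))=-312120/29887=-10.44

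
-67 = -67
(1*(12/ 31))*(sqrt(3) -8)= -96/ 31 + 12*sqrt(3)/ 31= -2.43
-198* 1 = -198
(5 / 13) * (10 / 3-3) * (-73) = -9.36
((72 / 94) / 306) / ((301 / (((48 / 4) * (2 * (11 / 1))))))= 528 / 240499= 0.00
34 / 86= 17 / 43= 0.40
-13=-13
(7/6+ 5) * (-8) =-148/3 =-49.33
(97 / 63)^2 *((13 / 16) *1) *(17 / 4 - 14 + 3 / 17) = -18.44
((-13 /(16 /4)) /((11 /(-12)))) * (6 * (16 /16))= 234 /11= 21.27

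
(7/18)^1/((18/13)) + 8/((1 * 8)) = 415/324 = 1.28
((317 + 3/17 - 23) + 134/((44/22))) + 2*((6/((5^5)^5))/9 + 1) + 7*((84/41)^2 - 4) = 9314419627189636230583058/25549829006195068359375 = 364.56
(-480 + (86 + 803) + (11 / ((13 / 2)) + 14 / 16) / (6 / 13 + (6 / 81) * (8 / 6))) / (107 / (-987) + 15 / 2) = 1926729609 / 34434760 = 55.95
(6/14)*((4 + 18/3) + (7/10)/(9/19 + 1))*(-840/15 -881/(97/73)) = -3227.89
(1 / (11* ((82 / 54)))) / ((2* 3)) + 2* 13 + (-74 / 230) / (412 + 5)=26.01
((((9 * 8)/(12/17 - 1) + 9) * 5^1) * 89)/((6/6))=-104931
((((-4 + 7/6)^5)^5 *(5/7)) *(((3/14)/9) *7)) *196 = -4736074879475.25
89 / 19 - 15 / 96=2753 / 608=4.53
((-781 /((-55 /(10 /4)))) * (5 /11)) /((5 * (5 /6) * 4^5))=213 /56320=0.00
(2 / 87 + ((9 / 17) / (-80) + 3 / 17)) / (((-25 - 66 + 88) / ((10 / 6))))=-22817 / 212976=-0.11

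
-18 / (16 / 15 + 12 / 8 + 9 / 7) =-3780 / 809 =-4.67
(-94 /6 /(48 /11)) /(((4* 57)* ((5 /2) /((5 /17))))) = -517 /279072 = -0.00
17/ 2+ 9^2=179/ 2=89.50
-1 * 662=-662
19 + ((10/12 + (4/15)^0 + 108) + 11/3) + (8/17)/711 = 3203071/24174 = 132.50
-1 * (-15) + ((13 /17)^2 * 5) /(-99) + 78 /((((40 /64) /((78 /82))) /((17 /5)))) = 12275742032 /29326275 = 418.59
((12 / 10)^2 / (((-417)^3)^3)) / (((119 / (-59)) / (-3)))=-236 / 42009518195375679261247725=-0.00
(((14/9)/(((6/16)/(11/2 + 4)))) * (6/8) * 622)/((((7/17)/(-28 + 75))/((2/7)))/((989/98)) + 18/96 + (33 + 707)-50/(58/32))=60664283532608/2351538095229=25.80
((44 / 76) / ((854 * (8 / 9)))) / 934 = 99 / 121240672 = 0.00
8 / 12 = 2 / 3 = 0.67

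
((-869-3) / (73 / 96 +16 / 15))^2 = 175192473600 / 769129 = 227780.35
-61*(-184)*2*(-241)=-5409968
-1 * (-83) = 83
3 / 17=0.18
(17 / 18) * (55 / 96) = 935 / 1728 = 0.54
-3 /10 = -0.30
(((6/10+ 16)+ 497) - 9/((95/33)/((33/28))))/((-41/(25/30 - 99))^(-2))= 88.95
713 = 713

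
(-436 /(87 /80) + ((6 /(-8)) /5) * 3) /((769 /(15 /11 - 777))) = 496550313 /1226555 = 404.83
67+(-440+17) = -356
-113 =-113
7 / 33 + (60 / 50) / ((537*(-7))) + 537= 111065854 / 206745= 537.21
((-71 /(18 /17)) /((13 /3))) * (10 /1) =-154.74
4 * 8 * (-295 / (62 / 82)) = -387040 / 31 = -12485.16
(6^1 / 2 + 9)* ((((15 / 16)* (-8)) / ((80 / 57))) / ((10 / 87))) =-44631 / 80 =-557.89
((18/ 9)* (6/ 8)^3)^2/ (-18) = -81/ 2048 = -0.04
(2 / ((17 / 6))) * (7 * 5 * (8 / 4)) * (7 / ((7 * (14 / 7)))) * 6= 2520 / 17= 148.24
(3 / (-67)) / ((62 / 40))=-60 / 2077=-0.03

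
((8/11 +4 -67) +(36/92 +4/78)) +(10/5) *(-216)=-4872622/9867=-493.83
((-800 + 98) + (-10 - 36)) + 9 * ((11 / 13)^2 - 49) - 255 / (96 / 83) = -7587559 / 5408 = -1403.02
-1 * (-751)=751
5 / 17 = 0.29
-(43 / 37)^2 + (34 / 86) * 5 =36858 / 58867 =0.63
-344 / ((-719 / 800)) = 275200 / 719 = 382.75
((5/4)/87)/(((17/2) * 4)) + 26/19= 307727/224808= 1.37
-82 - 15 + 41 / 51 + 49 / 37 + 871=776.13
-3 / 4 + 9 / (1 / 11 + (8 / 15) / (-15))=88689 / 548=161.84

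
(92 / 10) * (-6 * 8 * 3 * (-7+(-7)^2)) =-278208 / 5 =-55641.60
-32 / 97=-0.33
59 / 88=0.67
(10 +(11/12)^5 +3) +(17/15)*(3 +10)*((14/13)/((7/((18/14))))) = 144236209/8709120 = 16.56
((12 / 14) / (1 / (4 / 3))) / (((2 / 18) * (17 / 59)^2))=250632 / 2023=123.89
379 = 379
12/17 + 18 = 318/17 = 18.71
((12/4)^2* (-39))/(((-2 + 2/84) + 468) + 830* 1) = -14742/54433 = -0.27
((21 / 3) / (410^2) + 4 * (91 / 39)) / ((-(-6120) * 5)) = 4706821 / 15431580000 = 0.00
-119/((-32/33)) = 3927/32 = 122.72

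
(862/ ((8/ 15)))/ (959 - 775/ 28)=45255/ 26077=1.74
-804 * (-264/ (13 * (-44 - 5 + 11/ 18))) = -57024/ 169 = -337.42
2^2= 4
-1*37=-37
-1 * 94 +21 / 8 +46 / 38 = -13705 / 152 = -90.16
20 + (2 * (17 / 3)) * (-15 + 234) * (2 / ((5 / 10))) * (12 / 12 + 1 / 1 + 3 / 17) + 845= 22473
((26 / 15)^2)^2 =456976 / 50625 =9.03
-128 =-128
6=6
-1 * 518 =-518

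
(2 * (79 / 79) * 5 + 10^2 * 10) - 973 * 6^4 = -1259998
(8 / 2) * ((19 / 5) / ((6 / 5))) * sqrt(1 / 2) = 19 * sqrt(2) / 3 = 8.96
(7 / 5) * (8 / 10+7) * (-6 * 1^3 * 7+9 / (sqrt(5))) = -11466 / 25+2457 * sqrt(5) / 125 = -414.69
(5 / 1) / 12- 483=-5791 / 12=-482.58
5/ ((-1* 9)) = -5/ 9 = -0.56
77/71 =1.08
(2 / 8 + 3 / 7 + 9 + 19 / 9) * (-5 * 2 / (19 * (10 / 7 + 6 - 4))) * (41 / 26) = -609055 / 213408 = -2.85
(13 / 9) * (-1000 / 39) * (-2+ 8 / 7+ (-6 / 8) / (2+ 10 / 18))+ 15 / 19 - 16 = 754489 / 27531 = 27.41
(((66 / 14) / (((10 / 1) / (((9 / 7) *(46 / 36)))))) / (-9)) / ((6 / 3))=-0.04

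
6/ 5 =1.20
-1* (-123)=123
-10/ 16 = -5/ 8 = -0.62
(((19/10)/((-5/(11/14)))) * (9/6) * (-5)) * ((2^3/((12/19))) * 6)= 11913/70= 170.19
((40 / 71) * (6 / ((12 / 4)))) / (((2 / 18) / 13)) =9360 / 71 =131.83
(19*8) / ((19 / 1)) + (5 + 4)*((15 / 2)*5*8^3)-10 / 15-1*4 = 518410 / 3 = 172803.33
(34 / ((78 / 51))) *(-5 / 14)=-1445 / 182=-7.94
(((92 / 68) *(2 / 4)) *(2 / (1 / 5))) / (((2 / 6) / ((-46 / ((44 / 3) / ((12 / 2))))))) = -71415 / 187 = -381.90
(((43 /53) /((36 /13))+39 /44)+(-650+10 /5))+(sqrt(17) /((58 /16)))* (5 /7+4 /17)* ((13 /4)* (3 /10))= -3393868 /5247+4407* sqrt(17) /17255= -645.77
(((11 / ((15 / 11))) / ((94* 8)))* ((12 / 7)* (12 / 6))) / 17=121 / 55930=0.00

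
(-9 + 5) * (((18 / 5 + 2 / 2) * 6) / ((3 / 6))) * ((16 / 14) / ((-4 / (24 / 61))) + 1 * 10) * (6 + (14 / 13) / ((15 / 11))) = -2057093504 / 138775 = -14823.23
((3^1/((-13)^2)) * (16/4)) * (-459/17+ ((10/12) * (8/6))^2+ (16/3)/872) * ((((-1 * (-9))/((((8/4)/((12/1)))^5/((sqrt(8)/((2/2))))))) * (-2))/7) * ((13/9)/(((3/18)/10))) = 62879569920 * sqrt(2)/9919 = 8965131.62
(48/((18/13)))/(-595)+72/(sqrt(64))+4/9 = 50263/5355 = 9.39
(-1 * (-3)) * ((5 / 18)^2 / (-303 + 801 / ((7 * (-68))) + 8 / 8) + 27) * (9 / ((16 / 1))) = 79033609 / 1734636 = 45.56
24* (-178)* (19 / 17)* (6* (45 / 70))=-2191536 / 119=-18416.27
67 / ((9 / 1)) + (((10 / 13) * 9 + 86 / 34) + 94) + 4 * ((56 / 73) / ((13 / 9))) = 16410350 / 145197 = 113.02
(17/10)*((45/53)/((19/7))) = 1071/2014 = 0.53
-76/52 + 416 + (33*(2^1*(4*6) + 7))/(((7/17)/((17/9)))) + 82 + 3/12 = 9634433/1092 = 8822.74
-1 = -1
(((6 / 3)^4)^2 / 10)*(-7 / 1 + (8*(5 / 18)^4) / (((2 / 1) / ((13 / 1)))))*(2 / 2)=-5618656 / 32805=-171.27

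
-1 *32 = -32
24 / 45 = 8 / 15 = 0.53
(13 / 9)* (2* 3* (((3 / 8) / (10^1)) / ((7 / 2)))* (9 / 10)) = 117 / 1400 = 0.08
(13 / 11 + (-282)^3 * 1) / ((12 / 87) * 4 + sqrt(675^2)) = -7153819615 / 215501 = -33196.22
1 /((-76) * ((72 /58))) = -29 /2736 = -0.01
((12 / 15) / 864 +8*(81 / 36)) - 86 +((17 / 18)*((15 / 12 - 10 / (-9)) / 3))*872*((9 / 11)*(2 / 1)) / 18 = -970261 / 106920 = -9.07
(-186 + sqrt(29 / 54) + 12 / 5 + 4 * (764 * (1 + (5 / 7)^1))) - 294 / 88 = sqrt(174) / 18 + 7779951 / 1540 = 5052.65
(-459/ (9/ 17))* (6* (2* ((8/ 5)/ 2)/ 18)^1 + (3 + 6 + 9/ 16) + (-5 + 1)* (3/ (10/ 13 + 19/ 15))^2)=-15418325423/ 12608720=-1222.83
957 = 957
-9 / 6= -3 / 2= -1.50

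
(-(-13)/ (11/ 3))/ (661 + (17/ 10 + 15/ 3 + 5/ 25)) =390/ 73469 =0.01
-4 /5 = -0.80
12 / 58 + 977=28339 / 29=977.21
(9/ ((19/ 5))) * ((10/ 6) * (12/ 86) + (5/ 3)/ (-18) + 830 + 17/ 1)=2006.38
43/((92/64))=688/23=29.91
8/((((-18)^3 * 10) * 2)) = -0.00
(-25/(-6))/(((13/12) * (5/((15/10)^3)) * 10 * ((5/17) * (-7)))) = -459/3640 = -0.13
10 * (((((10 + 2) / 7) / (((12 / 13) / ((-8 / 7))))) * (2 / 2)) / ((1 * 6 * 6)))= -260 / 441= -0.59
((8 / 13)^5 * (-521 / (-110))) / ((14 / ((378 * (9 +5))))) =3226632192 / 20421115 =158.00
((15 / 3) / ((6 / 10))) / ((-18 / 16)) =-200 / 27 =-7.41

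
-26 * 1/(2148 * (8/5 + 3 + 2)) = -65/35442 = -0.00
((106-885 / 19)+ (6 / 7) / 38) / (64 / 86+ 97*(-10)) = -169979 / 2771587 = -0.06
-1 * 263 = -263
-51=-51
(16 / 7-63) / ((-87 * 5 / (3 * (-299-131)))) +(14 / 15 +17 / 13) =-7038539 / 39585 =-177.81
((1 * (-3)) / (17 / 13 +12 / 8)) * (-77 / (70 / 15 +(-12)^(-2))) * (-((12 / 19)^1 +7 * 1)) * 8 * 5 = -5016211200 / 933451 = -5373.83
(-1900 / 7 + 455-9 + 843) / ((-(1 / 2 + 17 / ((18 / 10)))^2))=-2307852 / 224287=-10.29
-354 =-354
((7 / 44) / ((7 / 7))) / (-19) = -7 / 836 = -0.01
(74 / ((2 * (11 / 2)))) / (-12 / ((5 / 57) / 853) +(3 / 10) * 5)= -740 / 12835779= -0.00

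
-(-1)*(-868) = -868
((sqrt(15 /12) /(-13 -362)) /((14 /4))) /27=-sqrt(5) /70875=-0.00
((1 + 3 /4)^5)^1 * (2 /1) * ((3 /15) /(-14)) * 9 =-21609 /5120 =-4.22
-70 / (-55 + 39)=35 / 8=4.38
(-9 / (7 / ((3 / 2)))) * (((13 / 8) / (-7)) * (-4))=-351 / 196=-1.79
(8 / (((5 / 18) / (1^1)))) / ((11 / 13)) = 1872 / 55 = 34.04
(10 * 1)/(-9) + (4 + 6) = 80/9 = 8.89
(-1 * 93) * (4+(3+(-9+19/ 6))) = -217/ 2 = -108.50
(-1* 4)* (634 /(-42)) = 1268 /21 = 60.38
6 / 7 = 0.86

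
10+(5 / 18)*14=125 / 9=13.89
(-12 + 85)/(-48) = -73/48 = -1.52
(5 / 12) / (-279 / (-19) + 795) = 95 / 184608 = 0.00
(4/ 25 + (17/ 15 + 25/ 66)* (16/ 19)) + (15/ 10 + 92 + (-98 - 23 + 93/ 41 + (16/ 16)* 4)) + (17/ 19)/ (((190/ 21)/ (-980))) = -2850311081/ 24421650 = -116.71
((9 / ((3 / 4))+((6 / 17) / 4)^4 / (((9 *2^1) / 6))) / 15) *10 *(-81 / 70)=-432973593 / 46771760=-9.26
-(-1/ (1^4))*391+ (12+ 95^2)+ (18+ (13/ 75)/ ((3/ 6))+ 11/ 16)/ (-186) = 2104306759/ 223200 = 9427.90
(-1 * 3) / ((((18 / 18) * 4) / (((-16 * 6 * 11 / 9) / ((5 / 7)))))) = 616 / 5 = 123.20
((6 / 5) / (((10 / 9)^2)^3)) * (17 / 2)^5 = 2263710671811 / 80000000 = 28296.38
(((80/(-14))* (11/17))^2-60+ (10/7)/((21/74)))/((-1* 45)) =350864/382347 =0.92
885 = 885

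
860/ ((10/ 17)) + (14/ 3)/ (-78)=171047/ 117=1461.94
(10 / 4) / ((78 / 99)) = 165 / 52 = 3.17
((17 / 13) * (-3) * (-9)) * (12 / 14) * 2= 5508 / 91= 60.53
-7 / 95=-0.07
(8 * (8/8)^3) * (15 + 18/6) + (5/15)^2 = 1297/9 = 144.11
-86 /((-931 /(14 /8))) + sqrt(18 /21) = 43 /266 + sqrt(42) /7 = 1.09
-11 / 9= -1.22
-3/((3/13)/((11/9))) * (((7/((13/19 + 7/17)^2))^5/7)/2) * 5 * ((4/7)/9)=-3031275330932844575674993904005/1251663660245819136562979328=-2421.80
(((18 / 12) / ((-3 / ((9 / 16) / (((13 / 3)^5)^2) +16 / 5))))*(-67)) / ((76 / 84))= 118.48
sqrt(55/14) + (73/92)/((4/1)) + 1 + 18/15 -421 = -770227/1840 + sqrt(770)/14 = -416.62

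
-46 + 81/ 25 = -1069/ 25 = -42.76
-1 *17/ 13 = -17/ 13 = -1.31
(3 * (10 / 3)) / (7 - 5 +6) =5 / 4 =1.25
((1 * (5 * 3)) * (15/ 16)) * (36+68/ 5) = 1395/ 2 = 697.50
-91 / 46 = -1.98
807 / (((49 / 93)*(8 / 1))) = 75051 / 392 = 191.46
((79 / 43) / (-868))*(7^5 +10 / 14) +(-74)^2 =5440.42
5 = 5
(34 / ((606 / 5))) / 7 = 85 / 2121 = 0.04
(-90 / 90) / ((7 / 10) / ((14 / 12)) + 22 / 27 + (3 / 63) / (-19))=-17955 / 25358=-0.71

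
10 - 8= 2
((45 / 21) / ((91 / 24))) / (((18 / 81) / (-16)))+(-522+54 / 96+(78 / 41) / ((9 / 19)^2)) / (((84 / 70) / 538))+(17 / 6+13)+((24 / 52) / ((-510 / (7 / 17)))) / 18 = -11249326721870261 / 48909828240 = -230001.35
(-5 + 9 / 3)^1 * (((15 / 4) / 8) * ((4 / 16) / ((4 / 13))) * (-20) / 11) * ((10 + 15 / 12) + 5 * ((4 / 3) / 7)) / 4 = 333125 / 78848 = 4.22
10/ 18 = 5/ 9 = 0.56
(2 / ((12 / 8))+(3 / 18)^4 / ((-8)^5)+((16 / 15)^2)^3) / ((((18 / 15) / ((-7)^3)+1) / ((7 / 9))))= 40237679232680783 / 18370967961600000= 2.19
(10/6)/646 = 5/1938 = 0.00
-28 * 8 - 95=-319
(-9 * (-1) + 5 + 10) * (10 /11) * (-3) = -720 /11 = -65.45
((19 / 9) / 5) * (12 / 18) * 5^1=38 / 27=1.41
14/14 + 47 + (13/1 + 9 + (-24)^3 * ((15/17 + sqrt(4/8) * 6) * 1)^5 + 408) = -1618172287488 * sqrt(2)/83521 - 30493505615554/1419857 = -48876052.96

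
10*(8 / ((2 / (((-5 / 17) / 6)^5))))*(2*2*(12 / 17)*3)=-62500 / 651714363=-0.00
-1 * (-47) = 47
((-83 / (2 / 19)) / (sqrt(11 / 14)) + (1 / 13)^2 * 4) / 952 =1 / 40222 - 1577 * sqrt(154) / 20944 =-0.93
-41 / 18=-2.28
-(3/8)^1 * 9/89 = -27/712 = -0.04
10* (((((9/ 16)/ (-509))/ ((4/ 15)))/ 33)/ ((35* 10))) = -9/ 2508352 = -0.00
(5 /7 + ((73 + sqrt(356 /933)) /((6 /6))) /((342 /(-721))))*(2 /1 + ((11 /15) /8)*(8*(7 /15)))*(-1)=361.84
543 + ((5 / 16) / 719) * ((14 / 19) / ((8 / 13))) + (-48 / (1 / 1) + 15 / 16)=433600595 / 874304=495.94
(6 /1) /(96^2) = 1 /1536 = 0.00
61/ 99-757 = -756.38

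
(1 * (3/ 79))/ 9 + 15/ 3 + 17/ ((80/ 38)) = 123991/ 9480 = 13.08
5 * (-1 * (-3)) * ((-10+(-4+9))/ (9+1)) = -7.50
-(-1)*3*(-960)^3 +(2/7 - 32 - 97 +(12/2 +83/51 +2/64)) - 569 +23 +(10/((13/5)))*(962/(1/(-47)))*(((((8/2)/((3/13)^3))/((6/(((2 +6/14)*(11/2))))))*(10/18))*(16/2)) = -8922809264119649/2776032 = -3214231415.24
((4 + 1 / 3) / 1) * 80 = 346.67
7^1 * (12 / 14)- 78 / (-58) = 213 / 29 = 7.34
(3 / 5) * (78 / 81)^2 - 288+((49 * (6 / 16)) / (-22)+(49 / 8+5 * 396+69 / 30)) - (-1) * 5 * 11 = 1755.15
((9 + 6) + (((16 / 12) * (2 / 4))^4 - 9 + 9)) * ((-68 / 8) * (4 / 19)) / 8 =-20927 / 6156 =-3.40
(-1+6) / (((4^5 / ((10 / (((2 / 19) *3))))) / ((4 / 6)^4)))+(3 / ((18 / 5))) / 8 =2095 / 15552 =0.13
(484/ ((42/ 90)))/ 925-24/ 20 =-102/ 1295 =-0.08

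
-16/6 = -8/3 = -2.67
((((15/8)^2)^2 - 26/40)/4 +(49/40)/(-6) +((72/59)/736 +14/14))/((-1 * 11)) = -1242239171/3668459520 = -0.34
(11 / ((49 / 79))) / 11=79 / 49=1.61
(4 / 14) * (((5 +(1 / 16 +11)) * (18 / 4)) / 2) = 2313 / 224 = 10.33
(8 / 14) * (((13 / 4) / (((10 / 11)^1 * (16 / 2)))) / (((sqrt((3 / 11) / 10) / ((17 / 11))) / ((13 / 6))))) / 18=2873 * sqrt(330) / 181440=0.29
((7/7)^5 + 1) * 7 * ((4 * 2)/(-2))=-56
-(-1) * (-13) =-13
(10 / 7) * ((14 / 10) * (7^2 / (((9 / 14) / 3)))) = 1372 / 3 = 457.33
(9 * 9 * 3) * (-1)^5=-243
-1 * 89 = -89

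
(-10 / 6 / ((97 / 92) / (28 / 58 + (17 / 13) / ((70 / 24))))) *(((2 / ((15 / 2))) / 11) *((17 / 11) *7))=-76861216 / 199118205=-0.39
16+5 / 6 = 101 / 6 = 16.83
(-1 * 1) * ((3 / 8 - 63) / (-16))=-501 / 128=-3.91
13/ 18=0.72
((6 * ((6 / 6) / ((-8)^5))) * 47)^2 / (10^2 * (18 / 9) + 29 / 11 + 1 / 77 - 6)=1530837 / 4064649674752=0.00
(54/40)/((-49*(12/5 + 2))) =-27/4312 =-0.01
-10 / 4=-5 / 2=-2.50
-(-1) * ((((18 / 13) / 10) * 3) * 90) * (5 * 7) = 17010 / 13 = 1308.46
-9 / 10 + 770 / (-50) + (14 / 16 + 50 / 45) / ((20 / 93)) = -3391 / 480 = -7.06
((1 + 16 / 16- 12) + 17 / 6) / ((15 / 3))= -43 / 30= -1.43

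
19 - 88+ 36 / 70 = -2397 / 35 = -68.49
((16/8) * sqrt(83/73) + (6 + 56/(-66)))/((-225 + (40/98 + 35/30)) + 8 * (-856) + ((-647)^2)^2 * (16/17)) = 9996 * sqrt(6059)/60173777694138593 + 283220/9067281570349651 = 0.00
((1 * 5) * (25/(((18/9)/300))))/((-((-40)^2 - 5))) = -3750/319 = -11.76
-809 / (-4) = 809 / 4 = 202.25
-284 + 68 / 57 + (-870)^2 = 43127180 / 57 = 756617.19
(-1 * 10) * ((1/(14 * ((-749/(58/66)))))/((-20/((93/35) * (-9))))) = 8091/8074220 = 0.00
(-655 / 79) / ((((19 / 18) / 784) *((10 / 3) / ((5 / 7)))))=-1980720 / 1501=-1319.60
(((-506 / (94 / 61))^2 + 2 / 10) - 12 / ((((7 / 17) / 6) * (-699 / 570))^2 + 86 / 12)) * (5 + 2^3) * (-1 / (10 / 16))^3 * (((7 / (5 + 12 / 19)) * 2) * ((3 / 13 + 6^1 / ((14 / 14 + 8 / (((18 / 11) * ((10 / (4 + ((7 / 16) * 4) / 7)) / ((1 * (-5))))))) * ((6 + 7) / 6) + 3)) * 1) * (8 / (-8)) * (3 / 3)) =-245150616491830297156220928 / 149101162759050442375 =-1644189.84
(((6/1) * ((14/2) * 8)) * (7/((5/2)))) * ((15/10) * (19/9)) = 2979.20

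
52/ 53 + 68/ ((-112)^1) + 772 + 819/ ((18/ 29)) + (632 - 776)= 2890645/ 1484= 1947.87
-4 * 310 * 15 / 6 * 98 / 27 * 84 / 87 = -8506400 / 783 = -10863.86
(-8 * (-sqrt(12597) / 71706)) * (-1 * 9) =-12 * sqrt(12597) / 11951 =-0.11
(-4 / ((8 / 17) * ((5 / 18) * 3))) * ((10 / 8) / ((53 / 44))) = -561 / 53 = -10.58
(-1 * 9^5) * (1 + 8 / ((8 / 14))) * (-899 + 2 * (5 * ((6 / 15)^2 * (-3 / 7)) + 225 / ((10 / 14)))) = 1672090533 / 7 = 238870076.14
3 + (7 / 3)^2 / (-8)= 167 / 72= 2.32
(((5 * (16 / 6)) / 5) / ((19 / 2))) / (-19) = -0.01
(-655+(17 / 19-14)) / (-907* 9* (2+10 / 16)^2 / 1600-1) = 1299865600 / 70343377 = 18.48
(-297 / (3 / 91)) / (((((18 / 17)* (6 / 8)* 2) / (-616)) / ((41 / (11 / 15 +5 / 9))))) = 3223360140 / 29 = 111150349.66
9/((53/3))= 0.51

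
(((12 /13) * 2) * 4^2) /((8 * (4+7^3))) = 48 /4511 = 0.01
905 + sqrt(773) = 932.80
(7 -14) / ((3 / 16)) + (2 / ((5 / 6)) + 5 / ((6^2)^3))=-8149223 / 233280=-34.93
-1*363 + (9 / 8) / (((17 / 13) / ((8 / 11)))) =-67764 / 187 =-362.37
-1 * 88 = -88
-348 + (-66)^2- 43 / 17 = 68093 / 17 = 4005.47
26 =26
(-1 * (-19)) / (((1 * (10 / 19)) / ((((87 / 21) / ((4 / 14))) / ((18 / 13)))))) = 136097 / 360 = 378.05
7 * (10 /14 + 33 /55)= 46 /5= 9.20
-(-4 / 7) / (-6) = -0.10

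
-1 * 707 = -707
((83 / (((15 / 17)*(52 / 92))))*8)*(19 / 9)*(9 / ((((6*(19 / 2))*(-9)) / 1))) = -259624 / 5265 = -49.31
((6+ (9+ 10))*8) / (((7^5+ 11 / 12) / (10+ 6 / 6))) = 5280 / 40339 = 0.13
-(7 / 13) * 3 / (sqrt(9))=-7 / 13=-0.54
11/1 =11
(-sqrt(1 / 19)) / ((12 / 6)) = -sqrt(19) / 38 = -0.11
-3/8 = -0.38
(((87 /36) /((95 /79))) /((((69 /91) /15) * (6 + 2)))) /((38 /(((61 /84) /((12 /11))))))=19984393 /229561344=0.09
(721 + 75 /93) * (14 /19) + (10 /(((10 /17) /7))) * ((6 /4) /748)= 27579601 /51832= 532.10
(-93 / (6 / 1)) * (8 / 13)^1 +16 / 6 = -268 / 39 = -6.87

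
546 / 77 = 78 / 11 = 7.09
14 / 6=7 / 3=2.33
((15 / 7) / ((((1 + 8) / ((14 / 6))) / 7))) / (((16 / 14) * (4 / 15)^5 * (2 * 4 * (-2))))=-20671875 / 131072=-157.71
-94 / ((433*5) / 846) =-79524 / 2165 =-36.73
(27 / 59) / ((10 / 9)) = 243 / 590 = 0.41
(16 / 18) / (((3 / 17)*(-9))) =-136 / 243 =-0.56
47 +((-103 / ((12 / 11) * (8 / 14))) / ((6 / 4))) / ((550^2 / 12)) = 7754279 / 165000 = 47.00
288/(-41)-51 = -2379/41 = -58.02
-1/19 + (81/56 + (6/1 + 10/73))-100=-7182269/77672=-92.47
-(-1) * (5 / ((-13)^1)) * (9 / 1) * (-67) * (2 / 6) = 1005 / 13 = 77.31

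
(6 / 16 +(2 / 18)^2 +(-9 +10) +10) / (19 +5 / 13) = 95927 / 163296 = 0.59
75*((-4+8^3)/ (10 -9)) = 38100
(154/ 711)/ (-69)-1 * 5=-245449/ 49059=-5.00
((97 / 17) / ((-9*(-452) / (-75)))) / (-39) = 2425 / 899028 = 0.00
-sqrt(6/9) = -sqrt(6)/3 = -0.82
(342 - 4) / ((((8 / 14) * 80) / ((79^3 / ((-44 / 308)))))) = -4082855959 / 160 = -25517849.74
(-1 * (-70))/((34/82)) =2870/17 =168.82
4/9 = 0.44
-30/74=-15/37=-0.41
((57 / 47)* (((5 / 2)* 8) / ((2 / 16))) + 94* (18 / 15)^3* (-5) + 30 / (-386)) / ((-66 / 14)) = 327112821 / 2494525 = 131.13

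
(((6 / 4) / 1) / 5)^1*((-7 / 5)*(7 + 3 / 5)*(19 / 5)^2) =-144039 / 3125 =-46.09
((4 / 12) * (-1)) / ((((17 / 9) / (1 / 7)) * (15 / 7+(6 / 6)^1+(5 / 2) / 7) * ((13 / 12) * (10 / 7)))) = -0.00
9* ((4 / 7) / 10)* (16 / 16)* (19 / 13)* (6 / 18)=114 / 455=0.25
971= 971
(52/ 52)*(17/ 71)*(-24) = -408/ 71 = -5.75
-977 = -977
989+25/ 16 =15849/ 16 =990.56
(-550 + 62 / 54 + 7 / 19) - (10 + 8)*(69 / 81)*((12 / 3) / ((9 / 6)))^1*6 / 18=-288364 / 513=-562.11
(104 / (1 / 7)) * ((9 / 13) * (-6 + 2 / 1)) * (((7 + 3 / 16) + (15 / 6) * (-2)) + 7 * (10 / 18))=-12250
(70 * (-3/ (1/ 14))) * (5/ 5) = -2940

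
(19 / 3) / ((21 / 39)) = 247 / 21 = 11.76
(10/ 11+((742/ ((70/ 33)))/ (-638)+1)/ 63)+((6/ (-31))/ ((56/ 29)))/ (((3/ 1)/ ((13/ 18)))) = 2470241/ 2768920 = 0.89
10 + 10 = 20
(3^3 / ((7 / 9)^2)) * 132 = 288684 / 49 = 5891.51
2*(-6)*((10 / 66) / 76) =-5 / 209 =-0.02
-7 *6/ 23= -42/ 23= -1.83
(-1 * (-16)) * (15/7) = 240/7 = 34.29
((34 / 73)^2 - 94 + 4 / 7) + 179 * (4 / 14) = -1569292 / 37303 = -42.07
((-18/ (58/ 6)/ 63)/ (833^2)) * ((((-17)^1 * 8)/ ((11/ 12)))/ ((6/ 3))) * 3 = 864/ 91144361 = 0.00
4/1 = 4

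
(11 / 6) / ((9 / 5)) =55 / 54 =1.02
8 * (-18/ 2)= -72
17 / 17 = 1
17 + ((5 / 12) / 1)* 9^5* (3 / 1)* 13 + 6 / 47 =180397915 / 188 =959563.38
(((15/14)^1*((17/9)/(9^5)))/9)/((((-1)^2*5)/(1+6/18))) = 0.00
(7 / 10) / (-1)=-7 / 10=-0.70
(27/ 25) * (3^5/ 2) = 6561/ 50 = 131.22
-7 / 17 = -0.41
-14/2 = -7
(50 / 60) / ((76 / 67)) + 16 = 7631 / 456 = 16.73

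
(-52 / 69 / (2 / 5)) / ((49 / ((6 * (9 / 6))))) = -390 / 1127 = -0.35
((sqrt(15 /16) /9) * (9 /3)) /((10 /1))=sqrt(15) /120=0.03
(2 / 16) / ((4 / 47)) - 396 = -12625 / 32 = -394.53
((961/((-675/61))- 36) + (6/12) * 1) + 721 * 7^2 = 47528983/1350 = 35206.65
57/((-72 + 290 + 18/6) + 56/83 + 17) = 4731/19810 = 0.24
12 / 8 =3 / 2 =1.50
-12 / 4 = -3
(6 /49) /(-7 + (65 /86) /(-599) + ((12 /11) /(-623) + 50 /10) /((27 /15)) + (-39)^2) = 2723339124 /33734002462279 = 0.00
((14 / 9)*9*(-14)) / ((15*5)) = -196 / 75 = -2.61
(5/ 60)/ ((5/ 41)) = 41/ 60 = 0.68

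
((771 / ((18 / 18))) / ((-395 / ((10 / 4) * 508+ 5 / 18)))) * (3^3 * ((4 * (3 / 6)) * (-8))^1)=1071123.95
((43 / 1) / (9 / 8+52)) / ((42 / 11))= 1892 / 8925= 0.21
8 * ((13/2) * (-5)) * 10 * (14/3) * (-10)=364000/3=121333.33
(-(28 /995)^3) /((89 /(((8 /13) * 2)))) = -351232 /1139731630375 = -0.00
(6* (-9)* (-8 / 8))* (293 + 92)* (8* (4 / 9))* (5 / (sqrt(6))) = 61600* sqrt(6) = 150888.57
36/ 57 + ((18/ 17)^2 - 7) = -28813/ 5491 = -5.25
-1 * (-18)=18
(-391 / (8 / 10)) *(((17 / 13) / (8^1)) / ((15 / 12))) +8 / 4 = -6439 / 104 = -61.91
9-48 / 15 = 29 / 5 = 5.80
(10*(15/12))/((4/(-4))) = -25/2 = -12.50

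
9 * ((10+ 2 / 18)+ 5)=136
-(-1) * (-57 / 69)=-19 / 23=-0.83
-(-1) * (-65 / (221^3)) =-5 / 830297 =-0.00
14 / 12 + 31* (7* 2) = 435.17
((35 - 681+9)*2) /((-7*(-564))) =-91 /282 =-0.32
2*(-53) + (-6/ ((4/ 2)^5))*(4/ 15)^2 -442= -41101/ 75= -548.01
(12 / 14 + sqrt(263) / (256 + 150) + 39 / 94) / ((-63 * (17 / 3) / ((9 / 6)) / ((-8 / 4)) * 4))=sqrt(263) / 193256 + 837 / 313208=0.00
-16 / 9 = -1.78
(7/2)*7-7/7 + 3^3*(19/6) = 109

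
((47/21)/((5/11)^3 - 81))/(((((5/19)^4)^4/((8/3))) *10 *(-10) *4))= 18044029508549677386620317/51759475708007812500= 348613.07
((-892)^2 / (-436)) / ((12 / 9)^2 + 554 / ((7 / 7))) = -895122 / 272609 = -3.28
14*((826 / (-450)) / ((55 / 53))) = -24.76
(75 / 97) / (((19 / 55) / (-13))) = -53625 / 1843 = -29.10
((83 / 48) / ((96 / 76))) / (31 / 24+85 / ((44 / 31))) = 17347 / 775248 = 0.02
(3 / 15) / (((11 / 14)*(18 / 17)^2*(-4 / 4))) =-2023 / 8910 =-0.23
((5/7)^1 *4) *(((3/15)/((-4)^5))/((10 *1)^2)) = -1/179200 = -0.00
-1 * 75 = -75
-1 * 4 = -4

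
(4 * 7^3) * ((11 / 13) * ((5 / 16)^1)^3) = 471625 / 13312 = 35.43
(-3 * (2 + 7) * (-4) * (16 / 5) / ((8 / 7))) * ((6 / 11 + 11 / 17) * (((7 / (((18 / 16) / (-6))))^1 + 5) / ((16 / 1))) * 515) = -140363559 / 374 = -375303.63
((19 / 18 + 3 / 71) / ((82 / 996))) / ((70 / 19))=2212531 / 611310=3.62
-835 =-835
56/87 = 0.64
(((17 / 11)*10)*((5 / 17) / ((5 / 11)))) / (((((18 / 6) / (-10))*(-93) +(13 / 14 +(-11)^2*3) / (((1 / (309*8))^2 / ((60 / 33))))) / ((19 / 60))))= 7315 / 9340333408449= 0.00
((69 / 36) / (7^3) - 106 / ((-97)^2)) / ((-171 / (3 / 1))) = 219889 / 2207464308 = 0.00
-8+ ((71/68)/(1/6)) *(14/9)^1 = 89/51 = 1.75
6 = 6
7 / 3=2.33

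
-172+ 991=819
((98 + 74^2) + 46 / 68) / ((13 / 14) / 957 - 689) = -1269721761 / 156930553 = -8.09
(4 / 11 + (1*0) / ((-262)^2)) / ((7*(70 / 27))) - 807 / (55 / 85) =-3361101 / 2695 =-1247.16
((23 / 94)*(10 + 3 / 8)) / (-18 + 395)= 1909 / 283504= 0.01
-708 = -708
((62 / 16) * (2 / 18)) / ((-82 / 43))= -1333 / 5904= -0.23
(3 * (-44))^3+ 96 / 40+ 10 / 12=-68998943 / 30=-2299964.77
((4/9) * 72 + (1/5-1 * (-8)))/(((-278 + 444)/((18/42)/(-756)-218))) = -25765051/488040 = -52.79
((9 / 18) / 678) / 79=1 / 107124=0.00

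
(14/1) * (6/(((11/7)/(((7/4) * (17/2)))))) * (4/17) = 187.09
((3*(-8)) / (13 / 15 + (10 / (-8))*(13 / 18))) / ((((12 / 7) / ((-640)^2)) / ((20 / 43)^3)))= 16515072000000 / 1033591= 15978343.46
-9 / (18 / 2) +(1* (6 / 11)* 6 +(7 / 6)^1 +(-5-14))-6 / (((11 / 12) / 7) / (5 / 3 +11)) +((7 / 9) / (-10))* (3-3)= -39331 / 66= -595.92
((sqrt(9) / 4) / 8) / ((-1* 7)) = -3 / 224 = -0.01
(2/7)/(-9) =-2/63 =-0.03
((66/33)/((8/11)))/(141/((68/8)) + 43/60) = 2805/17651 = 0.16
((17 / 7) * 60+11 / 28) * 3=12273 / 28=438.32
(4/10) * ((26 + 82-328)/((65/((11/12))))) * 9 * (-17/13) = 14.61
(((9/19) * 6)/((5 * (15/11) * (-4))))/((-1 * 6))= 33/1900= 0.02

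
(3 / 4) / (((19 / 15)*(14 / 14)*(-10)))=-0.06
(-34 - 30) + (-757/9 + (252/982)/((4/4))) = -653369/4419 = -147.85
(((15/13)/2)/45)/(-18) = -1/1404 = -0.00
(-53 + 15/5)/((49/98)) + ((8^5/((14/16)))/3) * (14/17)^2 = 7253332/867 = 8366.01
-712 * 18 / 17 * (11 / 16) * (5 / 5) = -8811 / 17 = -518.29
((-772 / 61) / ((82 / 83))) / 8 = -16019 / 10004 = -1.60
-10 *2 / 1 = -20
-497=-497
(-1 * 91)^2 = 8281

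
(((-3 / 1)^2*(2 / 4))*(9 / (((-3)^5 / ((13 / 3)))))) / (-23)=13 / 414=0.03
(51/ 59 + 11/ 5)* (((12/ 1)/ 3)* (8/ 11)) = 28928/ 3245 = 8.91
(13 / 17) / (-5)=-13 / 85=-0.15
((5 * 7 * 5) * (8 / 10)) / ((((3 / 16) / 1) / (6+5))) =24640 / 3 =8213.33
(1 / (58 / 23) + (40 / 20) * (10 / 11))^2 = 1996569 / 407044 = 4.91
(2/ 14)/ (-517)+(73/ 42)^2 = 2754841/ 911988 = 3.02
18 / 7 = 2.57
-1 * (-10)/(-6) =-5/3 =-1.67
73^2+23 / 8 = 42655 / 8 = 5331.88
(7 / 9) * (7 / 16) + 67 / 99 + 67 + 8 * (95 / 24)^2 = 193.36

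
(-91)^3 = -753571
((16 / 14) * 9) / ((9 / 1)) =8 / 7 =1.14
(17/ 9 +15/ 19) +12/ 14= 4232/ 1197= 3.54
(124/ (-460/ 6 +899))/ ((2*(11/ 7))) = 1302/ 27137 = 0.05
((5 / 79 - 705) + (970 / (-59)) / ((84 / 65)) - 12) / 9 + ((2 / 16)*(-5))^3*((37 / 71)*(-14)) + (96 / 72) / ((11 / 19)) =-13560020805059 / 176129420544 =-76.99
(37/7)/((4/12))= 111/7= 15.86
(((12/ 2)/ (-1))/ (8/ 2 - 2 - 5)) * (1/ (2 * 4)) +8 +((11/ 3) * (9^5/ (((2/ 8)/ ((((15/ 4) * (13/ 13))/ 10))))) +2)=1299119/ 4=324779.75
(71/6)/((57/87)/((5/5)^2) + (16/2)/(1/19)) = 2059/26562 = 0.08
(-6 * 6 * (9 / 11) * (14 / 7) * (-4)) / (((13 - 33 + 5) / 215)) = -37152 / 11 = -3377.45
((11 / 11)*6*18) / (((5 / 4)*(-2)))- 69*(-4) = 1164 / 5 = 232.80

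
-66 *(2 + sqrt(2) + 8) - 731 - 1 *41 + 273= -1159 - 66 *sqrt(2)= -1252.34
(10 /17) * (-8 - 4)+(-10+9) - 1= -154 /17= -9.06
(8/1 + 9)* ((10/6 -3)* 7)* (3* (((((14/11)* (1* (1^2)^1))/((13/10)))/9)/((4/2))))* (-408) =4531520/429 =10562.98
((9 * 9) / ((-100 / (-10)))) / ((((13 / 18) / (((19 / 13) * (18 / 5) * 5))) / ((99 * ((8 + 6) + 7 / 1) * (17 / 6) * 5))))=1468607679 / 169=8689986.27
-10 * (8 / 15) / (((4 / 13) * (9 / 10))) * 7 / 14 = -9.63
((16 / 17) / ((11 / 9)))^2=20736 / 34969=0.59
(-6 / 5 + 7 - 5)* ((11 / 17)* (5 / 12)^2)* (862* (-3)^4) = 213345 / 34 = 6274.85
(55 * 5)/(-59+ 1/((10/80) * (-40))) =-1375/296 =-4.65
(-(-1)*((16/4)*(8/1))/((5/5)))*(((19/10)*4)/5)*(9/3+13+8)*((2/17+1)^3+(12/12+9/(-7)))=1114449408/859775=1296.21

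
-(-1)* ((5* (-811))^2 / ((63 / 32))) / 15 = 105235360 / 189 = 556800.85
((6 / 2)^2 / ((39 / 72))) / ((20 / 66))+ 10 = 4214 / 65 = 64.83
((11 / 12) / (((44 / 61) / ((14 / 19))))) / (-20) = -427 / 9120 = -0.05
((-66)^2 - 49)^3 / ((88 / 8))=79895922443 / 11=7263265676.64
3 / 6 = 1 / 2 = 0.50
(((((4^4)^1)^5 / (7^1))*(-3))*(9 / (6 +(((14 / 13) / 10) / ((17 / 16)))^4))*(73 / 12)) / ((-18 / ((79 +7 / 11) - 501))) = -34665826141968001715404800000 / 344404431743911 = -100654413668359.79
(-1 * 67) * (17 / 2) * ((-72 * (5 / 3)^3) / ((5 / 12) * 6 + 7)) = 1139000 / 57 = 19982.46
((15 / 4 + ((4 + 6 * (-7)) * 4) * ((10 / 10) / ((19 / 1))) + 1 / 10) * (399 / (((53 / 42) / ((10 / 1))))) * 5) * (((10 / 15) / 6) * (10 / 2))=-36449.53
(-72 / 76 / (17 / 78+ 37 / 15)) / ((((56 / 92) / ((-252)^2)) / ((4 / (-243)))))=4018560 / 6631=606.03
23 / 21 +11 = 254 / 21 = 12.10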